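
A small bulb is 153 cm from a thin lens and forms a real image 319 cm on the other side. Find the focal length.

f = 103 cm (converging)

Real image ⇒ d_i = +319 cm.
1/f = 1/d_o + 1/d_i = 1/(153) + 1/(319) = 0.009671, so f = 103 cm.
Since f is positive, the thin lens is converging.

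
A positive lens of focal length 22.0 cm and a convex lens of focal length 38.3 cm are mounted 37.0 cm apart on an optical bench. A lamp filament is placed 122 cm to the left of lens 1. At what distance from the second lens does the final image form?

13.8 cm

Lens 1: 1/d_i1 = 1/f₁ − 1/d_o1 = 1/(22.0) − 1/(122) = 0.03726, so d_i1 = 26.84 cm.
The intermediate image is 26.84 cm to the right of lens 1, which is 37.0 − (26.84) = 10.16 cm to the left of lens 2, so d_o2 = +10.16 cm.
Lens 2: 1/d_i2 = 1/f₂ − 1/d_o2 = 1/(38.3) − 1/(10.16) = -0.07232, so d_i2 = -13.8 cm.
The final image is virtual, 13.8 cm to the left of lens 2 (overall magnification ≈ -0.30).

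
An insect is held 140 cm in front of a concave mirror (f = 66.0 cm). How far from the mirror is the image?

125 cm

Mirror equation: 1/v = 1/f − 1/u = 1/(66.00) − 1/(140) = 0.01515 − 0.007143 = 0.008009, so v = 125 cm.
The image is real, inverted and reduced, in front of the mirror.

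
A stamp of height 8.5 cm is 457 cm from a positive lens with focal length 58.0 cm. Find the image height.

1.24 cm

1/d_i = 1/f − 1/d_o = 1/(58.00) − 1/(457) = 0.01505, so d_i = 66.43 cm.
m = −d_i/d_o = -0.1454.
|h_i| = |m|·h_o = 0.1454 × 8.5 = 1.24 cm. The image is real, inverted and reduced, on the far side of the lens.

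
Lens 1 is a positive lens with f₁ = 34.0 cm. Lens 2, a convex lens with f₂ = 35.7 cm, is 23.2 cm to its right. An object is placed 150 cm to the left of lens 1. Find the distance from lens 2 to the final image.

13.1 cm

Lens 1: 1/d_i1 = 1/f₁ − 1/d_o1 = 1/(34.0) − 1/(150) = 0.02275, so d_i1 = 43.97 cm.
The intermediate image is 43.97 cm to the right of lens 1, which lies 20.77 cm to the right of lens 2 — a virtual object — so d_o2 = −20.77 cm.
Lens 2: 1/d_i2 = 1/f₂ − 1/d_o2 = 1/(35.7) − 1/(-20.77) = 0.07616, so d_i2 = 13.1 cm.
The final image is real, 13.1 cm to the right of lens 2 (overall magnification ≈ -0.19).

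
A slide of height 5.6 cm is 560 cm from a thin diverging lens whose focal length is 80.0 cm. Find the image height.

For a diverging lens, f = -80.0 cm.
1/d_i = 1/f − 1/d_o = 1/(-80.00) − 1/(560) = -0.01429, so d_i = -70.00 cm.
m = −d_i/d_o = +0.1250.
|h_i| = |m|·h_o = 0.1250 × 5.6 = 0.700 cm. The image is virtual, upright and reduced, on the same side as the object.

0.700 cm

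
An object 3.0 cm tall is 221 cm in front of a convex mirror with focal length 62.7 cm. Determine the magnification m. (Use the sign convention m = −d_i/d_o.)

For a convex mirror, f = -62.7 cm.
1/d_i = 1/f − 1/d_o = 1/(-62.70) − 1/(221) = -0.02047, so d_i = -48.84 cm.
m = −d_i/d_o = −(-48.84)/(221) = +0.221.
The image is virtual, upright and reduced, behind the mirror.

m = +0.221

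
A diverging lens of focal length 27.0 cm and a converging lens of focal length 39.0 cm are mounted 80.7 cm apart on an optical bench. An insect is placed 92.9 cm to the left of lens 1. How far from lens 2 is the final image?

Lens 1 is diverging, so f₁ = −27.0 cm.
Lens 1: 1/d_i1 = 1/f₁ − 1/d_o1 = 1/(-27.0) − 1/(92.9) = -0.04780, so d_i1 = -20.92 cm.
The intermediate image is 20.92 cm to the left of lens 1 (virtual), which is 80.7 − (-20.92) = 101.6 cm to the left of lens 2, so d_o2 = +101.6 cm.
Lens 2: 1/d_i2 = 1/f₂ − 1/d_o2 = 1/(39.0) − 1/(101.6) = 0.01580, so d_i2 = 63.3 cm.
The final image is real, 63.3 cm to the right of lens 2 (overall magnification ≈ -0.14).

63.3 cm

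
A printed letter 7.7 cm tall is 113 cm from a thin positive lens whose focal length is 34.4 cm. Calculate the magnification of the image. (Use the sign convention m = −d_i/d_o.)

m = -0.438

1/d_i = 1/f − 1/d_o = 1/(34.40) − 1/(113) = 0.02022, so d_i = 49.46 cm.
m = −d_i/d_o = −(49.46)/(113) = -0.438.
The image is real, inverted and reduced, on the far side of the lens.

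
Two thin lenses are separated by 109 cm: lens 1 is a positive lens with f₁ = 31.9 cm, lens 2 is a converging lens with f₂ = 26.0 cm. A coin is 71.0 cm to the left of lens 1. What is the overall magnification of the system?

m = +0.846

Lens 1: 1/d_i1 = 1/(31.9) − 1/(71.0) = 0.01726, so d_i1 = 57.93 cm; m₁ = −d_i1/d_o1 = -0.8159.
d_o2 = 109 − (57.93) = 51.07 cm.
Lens 2: 1/d_i2 = 1/(26.0) − 1/(51.07) = 0.01888, so d_i2 = 52.96 cm; m₂ = −d_i2/d_o2 = -1.037.
m = m₁·m₂ = (-0.8159)(-1.037) = +0.846.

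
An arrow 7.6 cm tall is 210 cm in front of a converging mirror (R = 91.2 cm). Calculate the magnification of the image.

f = R/2 = 91.2/2 = 45.60 cm.
1/d_i = 1/f − 1/d_o = 1/(45.60) − 1/(210) = 0.01717, so d_i = 58.25 cm.
m = −d_i/d_o = −(58.25)/(210) = -0.277.
The image is real, inverted and reduced, in front of the mirror.

m = -0.277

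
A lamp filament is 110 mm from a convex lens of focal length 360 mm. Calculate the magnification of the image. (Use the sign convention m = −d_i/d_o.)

1/d_i = 1/f − 1/d_o = 1/(360.0) − 1/(110) = -0.006313, so d_i = -158.4 mm.
m = −d_i/d_o = −(-158.4)/(110) = +1.44.
The image is virtual, upright and enlarged, on the same side as the object.

m = +1.44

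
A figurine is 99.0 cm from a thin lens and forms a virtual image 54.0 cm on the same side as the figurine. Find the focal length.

f = -119 cm (diverging)

Virtual image ⇒ d_i = −54.0 cm.
1/f = 1/d_o + 1/d_i = 1/(99.0) + 1/(-54.0) = -0.008418, so f = -119 cm.
Since f is negative, the thin lens is diverging.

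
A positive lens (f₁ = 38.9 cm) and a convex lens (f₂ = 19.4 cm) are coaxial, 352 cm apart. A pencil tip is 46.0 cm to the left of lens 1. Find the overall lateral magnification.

Lens 1: 1/d_i1 = 1/(38.9) − 1/(46.0) = 0.003968, so d_i1 = 252.0 cm; m₁ = −d_i1/d_o1 = -5.478.
d_o2 = 352 − (252.0) = 100.0 cm.
Lens 2: 1/d_i2 = 1/(19.4) − 1/(100.0) = 0.04155, so d_i2 = 24.07 cm; m₂ = −d_i2/d_o2 = -0.2407.
m = m₁·m₂ = (-5.478)(-0.2407) = +1.32.

m = +1.32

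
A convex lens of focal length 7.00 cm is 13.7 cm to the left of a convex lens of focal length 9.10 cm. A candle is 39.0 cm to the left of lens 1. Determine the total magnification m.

Lens 1: 1/d_i1 = 1/(7.00) − 1/(39.0) = 0.1172, so d_i1 = 8.531 cm; m₁ = −d_i1/d_o1 = -0.2187.
d_o2 = 13.7 − (8.531) = 5.169 cm.
Lens 2: 1/d_i2 = 1/(9.10) − 1/(5.169) = -0.08357, so d_i2 = -11.97 cm; m₂ = −d_i2/d_o2 = +2.315.
m = m₁·m₂ = (-0.2187)(+2.315) = -0.506.

m = -0.506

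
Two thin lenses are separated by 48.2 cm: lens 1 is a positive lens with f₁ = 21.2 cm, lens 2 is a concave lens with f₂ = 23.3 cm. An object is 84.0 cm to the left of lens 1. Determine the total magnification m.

m = -0.182

Lens 1: 1/d_i1 = 1/(21.2) − 1/(84.0) = 0.03527, so d_i1 = 28.36 cm; m₁ = −d_i1/d_o1 = -0.3376.
d_o2 = 48.2 − (28.36) = 19.84 cm.
f₂ = −23.3 cm (diverging).
Lens 2: 1/d_i2 = 1/(-23.3) − 1/(19.84) = -0.09332, so d_i2 = -10.72 cm; m₂ = −d_i2/d_o2 = +0.5401.
m = m₁·m₂ = (-0.3376)(+0.5401) = -0.182.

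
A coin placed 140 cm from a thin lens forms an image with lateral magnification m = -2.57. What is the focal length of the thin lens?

m = −d_i/d_o ⇒ d_i = −m·d_o = −(-2.57)·(140) = 359.8 cm.
1/f = 1/d_o + 1/d_i = 1/(140) + 1/(359.8) = 0.009922, so f = 101 cm.
Since f is positive, the thin lens is converging.

f = 101 cm (converging)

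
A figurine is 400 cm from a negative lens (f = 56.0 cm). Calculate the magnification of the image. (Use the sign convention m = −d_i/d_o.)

For a negative lens, f = -56.0 cm.
1/d_i = 1/f − 1/d_o = 1/(-56.00) − 1/(400) = -0.02036, so d_i = -49.12 cm.
m = −d_i/d_o = −(-49.12)/(400) = +0.123.
The image is virtual, upright and reduced, on the same side as the object.

m = +0.123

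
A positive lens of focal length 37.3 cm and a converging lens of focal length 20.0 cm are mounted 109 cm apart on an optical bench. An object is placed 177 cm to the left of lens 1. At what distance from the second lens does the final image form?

29.6 cm

Lens 1: 1/d_i1 = 1/f₁ − 1/d_o1 = 1/(37.3) − 1/(177) = 0.02116, so d_i1 = 47.26 cm.
The intermediate image is 47.26 cm to the right of lens 1, which is 109 − (47.26) = 61.74 cm to the left of lens 2, so d_o2 = +61.74 cm.
Lens 2: 1/d_i2 = 1/f₂ − 1/d_o2 = 1/(20.0) − 1/(61.74) = 0.03380, so d_i2 = 29.6 cm.
The final image is real, 29.6 cm to the right of lens 2 (overall magnification ≈ 0.13).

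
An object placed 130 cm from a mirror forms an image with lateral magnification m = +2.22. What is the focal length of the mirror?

f = 237 cm (concave)

m = −d_i/d_o ⇒ d_i = −m·d_o = −(+2.22)·(130) = -288.6 cm.
1/f = 1/d_o + 1/d_i = 1/(130) + 1/(-288.6) = 0.004227, so f = 237 cm.
Since f is positive, the mirror is concave.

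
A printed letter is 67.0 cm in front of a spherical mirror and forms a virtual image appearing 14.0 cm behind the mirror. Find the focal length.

Virtual image ⇒ d_i = −14.0 cm.
1/f = 1/d_o + 1/d_i = 1/(67.0) + 1/(-14.0) = -0.05650, so f = -17.7 cm.
Since f is negative, the spherical mirror is convex.

f = -17.7 cm (convex)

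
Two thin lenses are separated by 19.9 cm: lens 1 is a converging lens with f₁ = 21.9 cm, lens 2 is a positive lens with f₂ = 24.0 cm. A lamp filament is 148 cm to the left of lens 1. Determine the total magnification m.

Lens 1: 1/d_i1 = 1/(21.9) − 1/(148) = 0.03891, so d_i1 = 25.70 cm; m₁ = −d_i1/d_o1 = -0.1736.
d_o2 = 19.9 − (25.70) = -5.800 cm (virtual object).
Lens 2: 1/d_i2 = 1/(24.0) − 1/(-5.800) = 0.2141, so d_i2 = 4.671 cm; m₂ = −d_i2/d_o2 = +0.8054.
m = m₁·m₂ = (-0.1736)(+0.8054) = -0.140.

m = -0.140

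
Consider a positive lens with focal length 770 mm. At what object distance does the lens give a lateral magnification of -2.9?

m = −d_i/d_o ⇒ d_i = −m·d_o.
1/f = 1/d_o + 1/d_i = 1/d_o − 1/(m·d_o) = (1 − 1/m)/d_o, so d_o = f(1 − 1/m) = (770.0)(1 − 1/(-2.9)) = 1040 mm.

1040 mm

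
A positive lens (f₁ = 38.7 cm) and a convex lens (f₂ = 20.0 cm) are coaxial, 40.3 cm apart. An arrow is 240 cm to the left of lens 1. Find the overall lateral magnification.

m = -0.149

Lens 1: 1/d_i1 = 1/(38.7) − 1/(240) = 0.02167, so d_i1 = 46.14 cm; m₁ = −d_i1/d_o1 = -0.1923.
d_o2 = 40.3 − (46.14) = -5.840 cm (virtual object).
Lens 2: 1/d_i2 = 1/(20.0) − 1/(-5.840) = 0.2212, so d_i2 = 4.520 cm; m₂ = −d_i2/d_o2 = +0.7740.
m = m₁·m₂ = (-0.1923)(+0.7740) = -0.149.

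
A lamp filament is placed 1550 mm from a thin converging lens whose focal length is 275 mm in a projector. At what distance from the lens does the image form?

Thin-lens equation: 1/s_i = 1/f − 1/s_o = 1/(275.0) − 1/(1550) = 0.003636 − 0.0006452 = 0.002991, so s_i = 334 mm.
The image is real, inverted and reduced, on the far side of the lens.

334 mm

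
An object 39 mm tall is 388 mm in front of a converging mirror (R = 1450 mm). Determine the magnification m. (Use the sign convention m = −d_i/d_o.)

f = R/2 = 1450/2 = 725.0 mm.
1/d_i = 1/f − 1/d_o = 1/(725.0) − 1/(388) = -0.001198, so d_i = -834.7 mm.
m = −d_i/d_o = −(-834.7)/(388) = +2.15.
The image is virtual, upright and enlarged, behind the mirror.

m = +2.15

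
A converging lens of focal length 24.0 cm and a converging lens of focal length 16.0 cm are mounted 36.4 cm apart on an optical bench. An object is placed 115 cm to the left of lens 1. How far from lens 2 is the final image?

9.78 cm

Lens 1: 1/d_i1 = 1/f₁ − 1/d_o1 = 1/(24.0) − 1/(115) = 0.03297, so d_i1 = 30.33 cm.
The intermediate image is 30.33 cm to the right of lens 1, which is 36.4 − (30.33) = 6.070 cm to the left of lens 2, so d_o2 = +6.070 cm.
Lens 2: 1/d_i2 = 1/f₂ − 1/d_o2 = 1/(16.0) − 1/(6.070) = -0.1022, so d_i2 = -9.78 cm.
The final image is virtual, 9.78 cm to the left of lens 2 (overall magnification ≈ -0.42).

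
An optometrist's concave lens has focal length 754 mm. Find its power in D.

P = -1.33 D

For a concave lens, f = −754 mm.
f = -75.4 cm = -0.754 m.
P = 1/f = 1/(-0.754 m) = -1.33 D.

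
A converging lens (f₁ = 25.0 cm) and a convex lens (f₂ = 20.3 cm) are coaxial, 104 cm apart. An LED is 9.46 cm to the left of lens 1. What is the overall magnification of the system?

m = -0.330

Lens 1: 1/d_i1 = 1/(25.0) − 1/(9.46) = -0.06571, so d_i1 = -15.22 cm; m₁ = −d_i1/d_o1 = +1.609.
d_o2 = 104 − (-15.22) = 119.2 cm.
Lens 2: 1/d_i2 = 1/(20.3) − 1/(119.2) = 0.04087, so d_i2 = 24.47 cm; m₂ = −d_i2/d_o2 = -0.2053.
m = m₁·m₂ = (+1.609)(-0.2053) = -0.330.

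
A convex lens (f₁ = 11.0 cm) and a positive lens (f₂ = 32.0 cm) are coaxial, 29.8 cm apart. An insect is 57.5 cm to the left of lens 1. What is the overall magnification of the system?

Lens 1: 1/d_i1 = 1/(11.0) − 1/(57.5) = 0.07352, so d_i1 = 13.60 cm; m₁ = −d_i1/d_o1 = -0.2365.
d_o2 = 29.8 − (13.60) = 16.20 cm.
Lens 2: 1/d_i2 = 1/(32.0) − 1/(16.20) = -0.03048, so d_i2 = -32.81 cm; m₂ = −d_i2/d_o2 = +2.025.
m = m₁·m₂ = (-0.2365)(+2.025) = -0.479.

m = -0.479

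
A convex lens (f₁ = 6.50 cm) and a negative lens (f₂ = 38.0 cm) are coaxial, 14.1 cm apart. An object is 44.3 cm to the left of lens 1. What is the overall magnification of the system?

m = -0.147

Lens 1: 1/d_i1 = 1/(6.50) − 1/(44.3) = 0.1313, so d_i1 = 7.618 cm; m₁ = −d_i1/d_o1 = -0.1720.
d_o2 = 14.1 − (7.618) = 6.482 cm.
f₂ = −38.0 cm (diverging).
Lens 2: 1/d_i2 = 1/(-38.0) − 1/(6.482) = -0.1806, so d_i2 = -5.537 cm; m₂ = −d_i2/d_o2 = +0.8543.
m = m₁·m₂ = (-0.1720)(+0.8543) = -0.147.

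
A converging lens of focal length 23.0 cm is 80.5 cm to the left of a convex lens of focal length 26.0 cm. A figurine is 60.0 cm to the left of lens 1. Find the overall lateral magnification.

m = +0.940

Lens 1: 1/d_i1 = 1/(23.0) − 1/(60.0) = 0.02681, so d_i1 = 37.30 cm; m₁ = −d_i1/d_o1 = -0.6217.
d_o2 = 80.5 − (37.30) = 43.20 cm.
Lens 2: 1/d_i2 = 1/(26.0) − 1/(43.20) = 0.01531, so d_i2 = 65.30 cm; m₂ = −d_i2/d_o2 = -1.512.
m = m₁·m₂ = (-0.6217)(-1.512) = +0.940.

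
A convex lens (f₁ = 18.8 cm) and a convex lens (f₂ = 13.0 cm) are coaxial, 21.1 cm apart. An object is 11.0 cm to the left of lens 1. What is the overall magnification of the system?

Lens 1: 1/d_i1 = 1/(18.8) − 1/(11.0) = -0.03772, so d_i1 = -26.51 cm; m₁ = −d_i1/d_o1 = +2.410.
d_o2 = 21.1 − (-26.51) = 47.61 cm.
Lens 2: 1/d_i2 = 1/(13.0) − 1/(47.61) = 0.05592, so d_i2 = 17.88 cm; m₂ = −d_i2/d_o2 = -0.3756.
m = m₁·m₂ = (+2.410)(-0.3756) = -0.905.

m = -0.905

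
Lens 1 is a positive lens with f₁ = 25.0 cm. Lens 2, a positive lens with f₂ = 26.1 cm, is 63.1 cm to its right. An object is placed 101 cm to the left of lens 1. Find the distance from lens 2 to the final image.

206 cm

Lens 1: 1/d_i1 = 1/f₁ − 1/d_o1 = 1/(25.0) − 1/(101) = 0.03010, so d_i1 = 33.22 cm.
The intermediate image is 33.22 cm to the right of lens 1, which is 63.1 − (33.22) = 29.88 cm to the left of lens 2, so d_o2 = +29.88 cm.
Lens 2: 1/d_i2 = 1/f₂ − 1/d_o2 = 1/(26.1) − 1/(29.88) = 0.004847, so d_i2 = 206 cm.
The final image is real, 206 cm to the right of lens 2 (overall magnification ≈ 2.3).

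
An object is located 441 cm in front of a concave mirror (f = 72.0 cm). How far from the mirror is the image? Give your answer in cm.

Mirror equation: 1/q = 1/f − 1/p = 1/(72.00) − 1/(441) = 0.01389 − 0.002268 = 0.01162, so q = 86.0 cm.
The image is real, inverted and reduced, in front of the mirror.

86.0 cm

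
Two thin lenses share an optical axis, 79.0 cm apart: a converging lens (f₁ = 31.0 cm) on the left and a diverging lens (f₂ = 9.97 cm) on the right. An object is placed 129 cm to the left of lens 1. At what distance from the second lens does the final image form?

7.91 cm

Lens 1: 1/d_i1 = 1/f₁ − 1/d_o1 = 1/(31.0) − 1/(129) = 0.02451, so d_i1 = 40.81 cm.
The intermediate image is 40.81 cm to the right of lens 1, which is 79.0 − (40.81) = 38.19 cm to the left of lens 2, so d_o2 = +38.19 cm.
Lens 2 is diverging, so f₂ = −9.97 cm.
Lens 2: 1/d_i2 = 1/f₂ − 1/d_o2 = 1/(-9.97) − 1/(38.19) = -0.1265, so d_i2 = -7.91 cm.
The final image is virtual, 7.91 cm to the left of lens 2 (overall magnification ≈ -0.065).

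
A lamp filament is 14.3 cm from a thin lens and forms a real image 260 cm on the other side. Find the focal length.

Real image ⇒ d_i = +260 cm.
1/f = 1/d_o + 1/d_i = 1/(14.3) + 1/(260) = 0.07378, so f = 13.6 cm.
Since f is positive, the thin lens is converging.

f = 13.6 cm (converging)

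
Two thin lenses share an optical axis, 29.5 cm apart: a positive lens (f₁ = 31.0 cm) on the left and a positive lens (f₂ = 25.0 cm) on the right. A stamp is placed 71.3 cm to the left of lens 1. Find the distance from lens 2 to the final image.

12.6 cm

Lens 1: 1/d_i1 = 1/f₁ − 1/d_o1 = 1/(31.0) − 1/(71.3) = 0.01823, so d_i1 = 54.85 cm.
The intermediate image is 54.85 cm to the right of lens 1, which lies 25.35 cm to the right of lens 2 — a virtual object — so d_o2 = −25.35 cm.
Lens 2: 1/d_i2 = 1/f₂ − 1/d_o2 = 1/(25.0) − 1/(-25.35) = 0.07945, so d_i2 = 12.6 cm.
The final image is real, 12.6 cm to the right of lens 2 (overall magnification ≈ -0.38).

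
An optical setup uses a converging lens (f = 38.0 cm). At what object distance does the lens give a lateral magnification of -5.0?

m = −d_i/d_o ⇒ d_i = −m·d_o.
1/f = 1/d_o + 1/d_i = 1/d_o − 1/(m·d_o) = (1 − 1/m)/d_o, so d_o = f(1 − 1/m) = (38.00)(1 − 1/(-5.0)) = 45.6 cm.

45.6 cm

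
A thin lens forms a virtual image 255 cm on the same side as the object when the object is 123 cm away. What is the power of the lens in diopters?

P = +0.421 D

Virtual image ⇒ d_i = −255 cm.
1/f = 1/d_o + 1/d_i = 1/(123) + 1/(-255) = 0.004209 cm⁻¹.
f = 237.6 cm = 2.376 m, so P = 1/f = +0.421 D.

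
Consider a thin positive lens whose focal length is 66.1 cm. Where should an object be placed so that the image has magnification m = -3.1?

m = −d_i/d_o ⇒ d_i = −m·d_o.
1/f = 1/d_o + 1/d_i = 1/d_o − 1/(m·d_o) = (1 − 1/m)/d_o, so d_o = f(1 − 1/m) = (66.10)(1 − 1/(-3.1)) = 87.4 cm.

87.4 cm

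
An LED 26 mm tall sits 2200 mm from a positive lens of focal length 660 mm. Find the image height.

1/d_i = 1/f − 1/d_o = 1/(660.0) − 1/(2200) = 0.001061, so d_i = 942.9 mm.
m = −d_i/d_o = -0.4286.
|h_i| = |m|·h_o = 0.4286 × 26 = 11.1 mm. The image is real, inverted and reduced, on the far side of the lens.

11.1 mm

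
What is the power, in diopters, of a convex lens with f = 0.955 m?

P = 1/f = 1/(0.955 m) = +1.05 D.

P = +1.05 D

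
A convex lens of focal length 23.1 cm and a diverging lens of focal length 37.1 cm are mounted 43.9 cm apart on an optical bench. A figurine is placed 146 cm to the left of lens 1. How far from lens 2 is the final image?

11.4 cm

Lens 1: 1/d_i1 = 1/f₁ − 1/d_o1 = 1/(23.1) − 1/(146) = 0.03644, so d_i1 = 27.44 cm.
The intermediate image is 27.44 cm to the right of lens 1, which is 43.9 − (27.44) = 16.46 cm to the left of lens 2, so d_o2 = +16.46 cm.
Lens 2 is diverging, so f₂ = −37.1 cm.
Lens 2: 1/d_i2 = 1/f₂ − 1/d_o2 = 1/(-37.1) − 1/(16.46) = -0.08771, so d_i2 = -11.4 cm.
The final image is virtual, 11.4 cm to the left of lens 2 (overall magnification ≈ -0.13).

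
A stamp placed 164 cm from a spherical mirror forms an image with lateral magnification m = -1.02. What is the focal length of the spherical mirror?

m = −d_i/d_o ⇒ d_i = −m·d_o = −(-1.02)·(164) = 167.3 cm.
1/f = 1/d_o + 1/d_i = 1/(164) + 1/(167.3) = 0.01207, so f = 82.8 cm.
Since f is positive, the spherical mirror is concave.

f = 82.8 cm (concave)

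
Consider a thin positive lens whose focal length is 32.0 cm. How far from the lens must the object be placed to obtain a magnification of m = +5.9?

26.6 cm

m = −d_i/d_o ⇒ d_i = −m·d_o.
1/f = 1/d_o + 1/d_i = 1/d_o − 1/(m·d_o) = (1 − 1/m)/d_o, so d_o = f(1 − 1/m) = (32.00)(1 − 1/(+5.9)) = 26.6 cm.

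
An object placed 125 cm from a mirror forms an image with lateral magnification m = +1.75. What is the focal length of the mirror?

m = −d_i/d_o ⇒ d_i = −m·d_o = −(+1.75)·(125) = -218.8 cm.
1/f = 1/d_o + 1/d_i = 1/(125) + 1/(-218.8) = 0.003430, so f = 292 cm.
Since f is positive, the mirror is concave.

f = 292 cm (concave)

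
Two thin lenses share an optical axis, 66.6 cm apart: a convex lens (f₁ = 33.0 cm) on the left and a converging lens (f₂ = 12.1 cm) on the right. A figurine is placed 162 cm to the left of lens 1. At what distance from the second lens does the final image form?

23.3 cm

Lens 1: 1/d_i1 = 1/f₁ − 1/d_o1 = 1/(33.0) − 1/(162) = 0.02413, so d_i1 = 41.44 cm.
The intermediate image is 41.44 cm to the right of lens 1, which is 66.6 − (41.44) = 25.16 cm to the left of lens 2, so d_o2 = +25.16 cm.
Lens 2: 1/d_i2 = 1/f₂ − 1/d_o2 = 1/(12.1) − 1/(25.16) = 0.04290, so d_i2 = 23.3 cm.
The final image is real, 23.3 cm to the right of lens 2 (overall magnification ≈ 0.24).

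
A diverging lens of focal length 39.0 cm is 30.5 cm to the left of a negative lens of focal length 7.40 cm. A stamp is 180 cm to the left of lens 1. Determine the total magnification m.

m = +0.0188

f₁ = −39.0 cm (diverging).
Lens 1: 1/d_i1 = 1/(-39.0) − 1/(180) = -0.03120, so d_i1 = -32.05 cm; m₁ = −d_i1/d_o1 = +0.1781.
d_o2 = 30.5 − (-32.05) = 62.55 cm.
f₂ = −7.40 cm (diverging).
Lens 2: 1/d_i2 = 1/(-7.40) − 1/(62.55) = -0.1511, so d_i2 = -6.617 cm; m₂ = −d_i2/d_o2 = +0.1058.
m = m₁·m₂ = (+0.1781)(+0.1058) = +0.0188.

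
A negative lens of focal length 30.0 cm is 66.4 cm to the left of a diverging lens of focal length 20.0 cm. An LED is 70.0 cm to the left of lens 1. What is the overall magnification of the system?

m = +0.0559

f₁ = −30.0 cm (diverging).
Lens 1: 1/d_i1 = 1/(-30.0) − 1/(70.0) = -0.04762, so d_i1 = -21.00 cm; m₁ = −d_i1/d_o1 = +0.3000.
d_o2 = 66.4 − (-21.00) = 87.40 cm.
f₂ = −20.0 cm (diverging).
Lens 2: 1/d_i2 = 1/(-20.0) − 1/(87.40) = -0.06144, so d_i2 = -16.28 cm; m₂ = −d_i2/d_o2 = +0.1862.
m = m₁·m₂ = (+0.3000)(+0.1862) = +0.0559.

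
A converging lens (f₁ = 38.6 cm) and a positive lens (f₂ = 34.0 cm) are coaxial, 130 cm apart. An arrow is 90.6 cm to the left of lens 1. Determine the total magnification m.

m = +0.878

Lens 1: 1/d_i1 = 1/(38.6) − 1/(90.6) = 0.01487, so d_i1 = 67.25 cm; m₁ = −d_i1/d_o1 = -0.7423.
d_o2 = 130 − (67.25) = 62.75 cm.
Lens 2: 1/d_i2 = 1/(34.0) − 1/(62.75) = 0.01348, so d_i2 = 74.21 cm; m₂ = −d_i2/d_o2 = -1.183.
m = m₁·m₂ = (-0.7423)(-1.183) = +0.878.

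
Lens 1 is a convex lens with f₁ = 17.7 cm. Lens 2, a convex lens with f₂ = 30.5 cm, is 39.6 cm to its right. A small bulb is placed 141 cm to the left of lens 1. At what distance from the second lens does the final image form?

53.0 cm

Lens 1: 1/d_i1 = 1/f₁ − 1/d_o1 = 1/(17.7) − 1/(141) = 0.04940, so d_i1 = 20.24 cm.
The intermediate image is 20.24 cm to the right of lens 1, which is 39.6 − (20.24) = 19.36 cm to the left of lens 2, so d_o2 = +19.36 cm.
Lens 2: 1/d_i2 = 1/f₂ − 1/d_o2 = 1/(30.5) − 1/(19.36) = -0.01887, so d_i2 = -53.0 cm.
The final image is virtual, 53.0 cm to the left of lens 2 (overall magnification ≈ -0.39).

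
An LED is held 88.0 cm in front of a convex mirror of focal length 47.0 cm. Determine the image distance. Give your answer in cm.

For a convex mirror, f = -47.0 cm.
Mirror equation: 1/v = 1/f − 1/u = 1/(-47.00) − 1/(88.0) = -0.02128 − 0.01136 = -0.03264, so v = -30.6 cm.
The image is virtual, upright and reduced, behind the mirror.

30.6 cm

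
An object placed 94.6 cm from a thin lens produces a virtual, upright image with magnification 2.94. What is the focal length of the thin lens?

m = −d_i/d_o ⇒ d_i = −m·d_o = −(+2.94)·(94.6) = -278.1 cm.
1/f = 1/d_o + 1/d_i = 1/(94.6) + 1/(-278.1) = 0.006975, so f = 143 cm.
Since f is positive, the thin lens is converging.

f = 143 cm (converging)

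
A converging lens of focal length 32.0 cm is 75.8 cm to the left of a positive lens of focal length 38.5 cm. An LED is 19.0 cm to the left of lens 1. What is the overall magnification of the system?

m = -1.13

Lens 1: 1/d_i1 = 1/(32.0) − 1/(19.0) = -0.02138, so d_i1 = -46.77 cm; m₁ = −d_i1/d_o1 = +2.462.
d_o2 = 75.8 − (-46.77) = 122.6 cm.
Lens 2: 1/d_i2 = 1/(38.5) − 1/(122.6) = 0.01782, so d_i2 = 56.12 cm; m₂ = −d_i2/d_o2 = -0.4578.
m = m₁·m₂ = (+2.462)(-0.4578) = -1.13.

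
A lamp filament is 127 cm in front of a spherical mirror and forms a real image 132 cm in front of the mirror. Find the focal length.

Real image ⇒ d_i = +132 cm.
1/f = 1/d_o + 1/d_i = 1/(127) + 1/(132) = 0.01545, so f = 64.7 cm.
Since f is positive, the spherical mirror is concave.

f = 64.7 cm (concave)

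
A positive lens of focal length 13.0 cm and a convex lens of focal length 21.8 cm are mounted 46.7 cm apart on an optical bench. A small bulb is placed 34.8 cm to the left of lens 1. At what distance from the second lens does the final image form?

Lens 1: 1/d_i1 = 1/f₁ − 1/d_o1 = 1/(13.0) − 1/(34.8) = 0.04819, so d_i1 = 20.75 cm.
The intermediate image is 20.75 cm to the right of lens 1, which is 46.7 − (20.75) = 25.95 cm to the left of lens 2, so d_o2 = +25.95 cm.
Lens 2: 1/d_i2 = 1/f₂ − 1/d_o2 = 1/(21.8) − 1/(25.95) = 0.007336, so d_i2 = 136 cm.
The final image is real, 136 cm to the right of lens 2 (overall magnification ≈ 3.1).

136 cm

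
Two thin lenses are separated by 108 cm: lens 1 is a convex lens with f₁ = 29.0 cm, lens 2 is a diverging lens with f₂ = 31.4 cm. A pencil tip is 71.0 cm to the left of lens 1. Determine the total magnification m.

Lens 1: 1/d_i1 = 1/(29.0) − 1/(71.0) = 0.02040, so d_i1 = 49.02 cm; m₁ = −d_i1/d_o1 = -0.6904.
d_o2 = 108 − (49.02) = 58.98 cm.
f₂ = −31.4 cm (diverging).
Lens 2: 1/d_i2 = 1/(-31.4) − 1/(58.98) = -0.04880, so d_i2 = -20.49 cm; m₂ = −d_i2/d_o2 = +0.3474.
m = m₁·m₂ = (-0.6904)(+0.3474) = -0.240.

m = -0.240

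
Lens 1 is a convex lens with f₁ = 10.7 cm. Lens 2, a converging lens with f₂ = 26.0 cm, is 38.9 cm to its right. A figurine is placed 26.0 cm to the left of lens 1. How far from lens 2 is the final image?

Lens 1: 1/d_i1 = 1/f₁ − 1/d_o1 = 1/(10.7) − 1/(26.0) = 0.05500, so d_i1 = 18.18 cm.
The intermediate image is 18.18 cm to the right of lens 1, which is 38.9 − (18.18) = 20.72 cm to the left of lens 2, so d_o2 = +20.72 cm.
Lens 2: 1/d_i2 = 1/f₂ − 1/d_o2 = 1/(26.0) − 1/(20.72) = -0.009801, so d_i2 = -102 cm.
The final image is virtual, 102 cm to the left of lens 2 (overall magnification ≈ -3.4).

102 cm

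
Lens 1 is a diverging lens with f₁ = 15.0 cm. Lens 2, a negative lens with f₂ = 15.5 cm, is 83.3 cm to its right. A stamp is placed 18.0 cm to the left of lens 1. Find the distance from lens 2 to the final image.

Lens 1 is diverging, so f₁ = −15.0 cm.
Lens 1: 1/d_i1 = 1/f₁ − 1/d_o1 = 1/(-15.0) − 1/(18.0) = -0.1222, so d_i1 = -8.182 cm.
The intermediate image is 8.182 cm to the left of lens 1 (virtual), which is 83.3 − (-8.182) = 91.48 cm to the left of lens 2, so d_o2 = +91.48 cm.
Lens 2 is diverging, so f₂ = −15.5 cm.
Lens 2: 1/d_i2 = 1/f₂ − 1/d_o2 = 1/(-15.5) − 1/(91.48) = -0.07545, so d_i2 = -13.3 cm.
The final image is virtual, 13.3 cm to the left of lens 2 (overall magnification ≈ 0.066).

13.3 cm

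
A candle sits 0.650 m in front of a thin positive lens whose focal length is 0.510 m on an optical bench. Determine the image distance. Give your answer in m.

2.37 m

Thin-lens equation: 1/s_i = 1/f − 1/s_o = 1/(0.5100) − 1/(0.650) = 1.961 − 1.538 = 0.4223, so s_i = 2.37 m.
The image is real, inverted and enlarged, on the far side of the lens.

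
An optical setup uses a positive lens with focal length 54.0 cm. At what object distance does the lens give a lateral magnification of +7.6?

46.9 cm

m = −d_i/d_o ⇒ d_i = −m·d_o.
1/f = 1/d_o + 1/d_i = 1/d_o − 1/(m·d_o) = (1 − 1/m)/d_o, so d_o = f(1 − 1/m) = (54.00)(1 − 1/(+7.6)) = 46.9 cm.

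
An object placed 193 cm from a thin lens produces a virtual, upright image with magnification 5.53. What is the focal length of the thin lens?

f = 236 cm (converging)

m = −d_i/d_o ⇒ d_i = −m·d_o = −(+5.53)·(193) = -1067 cm.
1/f = 1/d_o + 1/d_i = 1/(193) + 1/(-1067) = 0.004244, so f = 236 cm.
Since f is positive, the thin lens is converging.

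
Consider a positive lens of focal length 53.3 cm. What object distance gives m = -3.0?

71.1 cm

m = −d_i/d_o ⇒ d_i = −m·d_o.
1/f = 1/d_o + 1/d_i = 1/d_o − 1/(m·d_o) = (1 − 1/m)/d_o, so d_o = f(1 − 1/m) = (53.30)(1 − 1/(-3.0)) = 71.1 cm.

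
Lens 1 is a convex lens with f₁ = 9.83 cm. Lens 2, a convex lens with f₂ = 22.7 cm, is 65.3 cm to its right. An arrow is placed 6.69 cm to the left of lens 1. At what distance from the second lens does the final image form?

30.8 cm

Lens 1: 1/d_i1 = 1/f₁ − 1/d_o1 = 1/(9.83) − 1/(6.69) = -0.04775, so d_i1 = -20.94 cm.
The intermediate image is 20.94 cm to the left of lens 1 (virtual), which is 65.3 − (-20.94) = 86.24 cm to the left of lens 2, so d_o2 = +86.24 cm.
Lens 2: 1/d_i2 = 1/f₂ − 1/d_o2 = 1/(22.7) − 1/(86.24) = 0.03246, so d_i2 = 30.8 cm.
The final image is real, 30.8 cm to the right of lens 2 (overall magnification ≈ -1.1).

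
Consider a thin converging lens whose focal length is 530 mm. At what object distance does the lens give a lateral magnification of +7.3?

457 mm

m = −d_i/d_o ⇒ d_i = −m·d_o.
1/f = 1/d_o + 1/d_i = 1/d_o − 1/(m·d_o) = (1 − 1/m)/d_o, so d_o = f(1 − 1/m) = (530.0)(1 − 1/(+7.3)) = 457 mm.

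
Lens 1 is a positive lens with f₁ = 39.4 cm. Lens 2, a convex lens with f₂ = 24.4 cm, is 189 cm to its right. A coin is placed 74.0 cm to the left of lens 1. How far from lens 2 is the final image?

Lens 1: 1/d_i1 = 1/f₁ − 1/d_o1 = 1/(39.4) − 1/(74.0) = 0.01187, so d_i1 = 84.27 cm.
The intermediate image is 84.27 cm to the right of lens 1, which is 189 − (84.27) = 104.7 cm to the left of lens 2, so d_o2 = +104.7 cm.
Lens 2: 1/d_i2 = 1/f₂ − 1/d_o2 = 1/(24.4) − 1/(104.7) = 0.03143, so d_i2 = 31.8 cm.
The final image is real, 31.8 cm to the right of lens 2 (overall magnification ≈ 0.35).

31.8 cm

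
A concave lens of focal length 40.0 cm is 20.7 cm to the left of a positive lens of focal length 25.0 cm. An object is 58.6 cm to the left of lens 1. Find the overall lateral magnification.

m = -0.521

f₁ = −40.0 cm (diverging).
Lens 1: 1/d_i1 = 1/(-40.0) − 1/(58.6) = -0.04206, so d_i1 = -23.77 cm; m₁ = −d_i1/d_o1 = +0.4056.
d_o2 = 20.7 − (-23.77) = 44.47 cm.
Lens 2: 1/d_i2 = 1/(25.0) − 1/(44.47) = 0.01751, so d_i2 = 57.10 cm; m₂ = −d_i2/d_o2 = -1.284.
m = m₁·m₂ = (+0.4056)(-1.284) = -0.521.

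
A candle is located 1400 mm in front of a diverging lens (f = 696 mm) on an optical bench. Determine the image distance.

465 mm

For a diverging lens, f = -696 mm.
Thin-lens equation: 1/d_i = 1/f − 1/d_o = 1/(-696.0) − 1/(1400) = -0.001437 − 0.0007143 = -0.002151, so d_i = -465 mm.
The image is virtual, upright and reduced, on the same side as the object.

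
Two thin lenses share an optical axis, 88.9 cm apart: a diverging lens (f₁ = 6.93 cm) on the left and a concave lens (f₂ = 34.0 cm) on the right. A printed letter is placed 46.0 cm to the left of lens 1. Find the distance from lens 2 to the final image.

25.0 cm

Lens 1 is diverging, so f₁ = −6.93 cm.
Lens 1: 1/d_i1 = 1/f₁ − 1/d_o1 = 1/(-6.93) − 1/(46.0) = -0.1660, so d_i1 = -6.023 cm.
The intermediate image is 6.023 cm to the left of lens 1 (virtual), which is 88.9 − (-6.023) = 94.92 cm to the left of lens 2, so d_o2 = +94.92 cm.
Lens 2 is diverging, so f₂ = −34.0 cm.
Lens 2: 1/d_i2 = 1/f₂ − 1/d_o2 = 1/(-34.0) − 1/(94.92) = -0.03995, so d_i2 = -25.0 cm.
The final image is virtual, 25.0 cm to the left of lens 2 (overall magnification ≈ 0.035).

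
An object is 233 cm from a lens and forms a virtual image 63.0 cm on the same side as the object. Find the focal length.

Virtual image ⇒ d_i = −63.0 cm.
1/f = 1/d_o + 1/d_i = 1/(233) + 1/(-63.0) = -0.01158, so f = -86.3 cm.
Since f is negative, the lens is diverging.

f = -86.3 cm (diverging)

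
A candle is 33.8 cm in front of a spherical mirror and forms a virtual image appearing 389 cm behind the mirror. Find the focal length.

Virtual image ⇒ d_i = −389 cm.
1/f = 1/d_o + 1/d_i = 1/(33.8) + 1/(-389) = 0.02702, so f = 37.0 cm.
Since f is positive, the spherical mirror is concave.

f = 37.0 cm (concave)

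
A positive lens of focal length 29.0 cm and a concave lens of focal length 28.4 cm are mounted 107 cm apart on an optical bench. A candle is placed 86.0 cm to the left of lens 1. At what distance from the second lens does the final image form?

Lens 1: 1/d_i1 = 1/f₁ − 1/d_o1 = 1/(29.0) − 1/(86.0) = 0.02285, so d_i1 = 43.75 cm.
The intermediate image is 43.75 cm to the right of lens 1, which is 107 − (43.75) = 63.25 cm to the left of lens 2, so d_o2 = +63.25 cm.
Lens 2 is diverging, so f₂ = −28.4 cm.
Lens 2: 1/d_i2 = 1/f₂ − 1/d_o2 = 1/(-28.4) − 1/(63.25) = -0.05102, so d_i2 = -19.6 cm.
The final image is virtual, 19.6 cm to the left of lens 2 (overall magnification ≈ -0.16).

19.6 cm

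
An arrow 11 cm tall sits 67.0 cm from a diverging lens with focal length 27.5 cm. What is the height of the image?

For a diverging lens, f = -27.5 cm.
1/d_i = 1/f − 1/d_o = 1/(-27.50) − 1/(67.0) = -0.05129, so d_i = -19.50 cm.
m = −d_i/d_o = +0.2910.
|h_i| = |m|·h_o = 0.2910 × 11 = 3.20 cm. The image is virtual, upright and reduced, on the same side as the object.

3.20 cm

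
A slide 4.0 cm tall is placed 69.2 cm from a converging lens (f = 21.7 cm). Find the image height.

1.83 cm

1/d_i = 1/f − 1/d_o = 1/(21.70) − 1/(69.2) = 0.03163, so d_i = 31.61 cm.
m = −d_i/d_o = -0.4568.
|h_i| = |m|·h_o = 0.4568 × 4.0 = 1.83 cm. The image is real, inverted and reduced, on the far side of the lens.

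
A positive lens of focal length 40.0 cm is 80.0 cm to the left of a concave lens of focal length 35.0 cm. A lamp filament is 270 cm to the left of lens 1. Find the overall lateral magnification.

Lens 1: 1/d_i1 = 1/(40.0) − 1/(270) = 0.02130, so d_i1 = 46.96 cm; m₁ = −d_i1/d_o1 = -0.1739.
d_o2 = 80.0 − (46.96) = 33.04 cm.
f₂ = −35.0 cm (diverging).
Lens 2: 1/d_i2 = 1/(-35.0) − 1/(33.04) = -0.05884, so d_i2 = -17.00 cm; m₂ = −d_i2/d_o2 = +0.5144.
m = m₁·m₂ = (-0.1739)(+0.5144) = -0.0895.

m = -0.0895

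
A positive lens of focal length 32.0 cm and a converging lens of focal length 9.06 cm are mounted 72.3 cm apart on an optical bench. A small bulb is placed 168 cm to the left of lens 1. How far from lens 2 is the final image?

12.5 cm

Lens 1: 1/d_i1 = 1/f₁ − 1/d_o1 = 1/(32.0) − 1/(168) = 0.02530, so d_i1 = 39.53 cm.
The intermediate image is 39.53 cm to the right of lens 1, which is 72.3 − (39.53) = 32.77 cm to the left of lens 2, so d_o2 = +32.77 cm.
Lens 2: 1/d_i2 = 1/f₂ − 1/d_o2 = 1/(9.06) − 1/(32.77) = 0.07986, so d_i2 = 12.5 cm.
The final image is real, 12.5 cm to the right of lens 2 (overall magnification ≈ 0.090).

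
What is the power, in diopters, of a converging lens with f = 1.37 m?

P = +0.730 D

P = 1/f = 1/(1.37 m) = +0.730 D.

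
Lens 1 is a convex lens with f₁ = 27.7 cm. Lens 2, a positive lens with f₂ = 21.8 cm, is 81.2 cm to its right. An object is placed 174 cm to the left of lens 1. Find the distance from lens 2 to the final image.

39.8 cm

Lens 1: 1/d_i1 = 1/f₁ − 1/d_o1 = 1/(27.7) − 1/(174) = 0.03035, so d_i1 = 32.94 cm.
The intermediate image is 32.94 cm to the right of lens 1, which is 81.2 − (32.94) = 48.26 cm to the left of lens 2, so d_o2 = +48.26 cm.
Lens 2: 1/d_i2 = 1/f₂ − 1/d_o2 = 1/(21.8) − 1/(48.26) = 0.02515, so d_i2 = 39.8 cm.
The final image is real, 39.8 cm to the right of lens 2 (overall magnification ≈ 0.16).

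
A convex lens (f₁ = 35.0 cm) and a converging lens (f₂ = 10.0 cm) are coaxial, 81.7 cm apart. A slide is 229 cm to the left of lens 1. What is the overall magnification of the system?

Lens 1: 1/d_i1 = 1/(35.0) − 1/(229) = 0.02420, so d_i1 = 41.31 cm; m₁ = −d_i1/d_o1 = -0.1804.
d_o2 = 81.7 − (41.31) = 40.39 cm.
Lens 2: 1/d_i2 = 1/(10.0) − 1/(40.39) = 0.07524, so d_i2 = 13.29 cm; m₂ = −d_i2/d_o2 = -0.3291.
m = m₁·m₂ = (-0.1804)(-0.3291) = +0.0594.

m = +0.0594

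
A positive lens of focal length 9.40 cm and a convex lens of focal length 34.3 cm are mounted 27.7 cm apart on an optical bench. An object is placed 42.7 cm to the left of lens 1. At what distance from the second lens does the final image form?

Lens 1: 1/d_i1 = 1/f₁ − 1/d_o1 = 1/(9.40) − 1/(42.7) = 0.08296, so d_i1 = 12.05 cm.
The intermediate image is 12.05 cm to the right of lens 1, which is 27.7 − (12.05) = 15.65 cm to the left of lens 2, so d_o2 = +15.65 cm.
Lens 2: 1/d_i2 = 1/f₂ − 1/d_o2 = 1/(34.3) − 1/(15.65) = -0.03474, so d_i2 = -28.8 cm.
The final image is virtual, 28.8 cm to the left of lens 2 (overall magnification ≈ -0.52).

28.8 cm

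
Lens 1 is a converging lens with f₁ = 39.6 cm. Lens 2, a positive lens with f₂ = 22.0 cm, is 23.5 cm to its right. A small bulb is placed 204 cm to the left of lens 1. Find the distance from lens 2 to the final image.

Lens 1: 1/d_i1 = 1/f₁ − 1/d_o1 = 1/(39.6) − 1/(204) = 0.02035, so d_i1 = 49.14 cm.
The intermediate image is 49.14 cm to the right of lens 1, which lies 25.64 cm to the right of lens 2 — a virtual object — so d_o2 = −25.64 cm.
Lens 2: 1/d_i2 = 1/f₂ − 1/d_o2 = 1/(22.0) − 1/(-25.64) = 0.08446, so d_i2 = 11.8 cm.
The final image is real, 11.8 cm to the right of lens 2 (overall magnification ≈ -0.11).

11.8 cm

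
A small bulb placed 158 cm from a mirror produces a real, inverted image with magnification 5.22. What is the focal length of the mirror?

m = −d_i/d_o ⇒ d_i = −m·d_o = −(-5.22)·(158) = 824.8 cm.
1/f = 1/d_o + 1/d_i = 1/(158) + 1/(824.8) = 0.007542, so f = 133 cm.
Since f is positive, the mirror is concave.

f = 133 cm (concave)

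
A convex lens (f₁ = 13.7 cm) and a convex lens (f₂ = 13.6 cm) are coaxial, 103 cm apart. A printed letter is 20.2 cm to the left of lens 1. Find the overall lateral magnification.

Lens 1: 1/d_i1 = 1/(13.7) − 1/(20.2) = 0.02349, so d_i1 = 42.58 cm; m₁ = −d_i1/d_o1 = -2.108.
d_o2 = 103 − (42.58) = 60.42 cm.
Lens 2: 1/d_i2 = 1/(13.6) − 1/(60.42) = 0.05698, so d_i2 = 17.55 cm; m₂ = −d_i2/d_o2 = -0.2905.
m = m₁·m₂ = (-2.108)(-0.2905) = +0.612.

m = +0.612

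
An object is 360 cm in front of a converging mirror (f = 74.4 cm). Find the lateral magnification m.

1/d_i = 1/f − 1/d_o = 1/(74.40) − 1/(360) = 0.01066, so d_i = 93.78 cm.
m = −d_i/d_o = −(93.78)/(360) = -0.261.
The image is real, inverted and reduced, in front of the mirror.

m = -0.261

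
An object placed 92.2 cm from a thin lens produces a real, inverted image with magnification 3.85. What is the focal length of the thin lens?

f = 73.2 cm (converging)

m = −d_i/d_o ⇒ d_i = −m·d_o = −(-3.85)·(92.2) = 355.0 cm.
1/f = 1/d_o + 1/d_i = 1/(92.2) + 1/(355.0) = 0.01366, so f = 73.2 cm.
Since f is positive, the thin lens is converging.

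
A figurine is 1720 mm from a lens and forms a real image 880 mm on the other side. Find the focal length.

f = 582 mm (converging)

Real image ⇒ d_i = +880 mm.
1/f = 1/d_o + 1/d_i = 1/(1720) + 1/(880) = 0.001718, so f = 582 mm.
Since f is positive, the lens is converging.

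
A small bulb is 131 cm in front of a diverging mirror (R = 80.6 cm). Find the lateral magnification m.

m = +0.235

f = R/2 = 80.6/2 = 40.30 cm; for a diverging mirror, f = -40.30 cm.
1/d_i = 1/f − 1/d_o = 1/(-40.30) − 1/(131) = -0.03245, so d_i = -30.82 cm.
m = −d_i/d_o = −(-30.82)/(131) = +0.235.
The image is virtual, upright and reduced, behind the mirror.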